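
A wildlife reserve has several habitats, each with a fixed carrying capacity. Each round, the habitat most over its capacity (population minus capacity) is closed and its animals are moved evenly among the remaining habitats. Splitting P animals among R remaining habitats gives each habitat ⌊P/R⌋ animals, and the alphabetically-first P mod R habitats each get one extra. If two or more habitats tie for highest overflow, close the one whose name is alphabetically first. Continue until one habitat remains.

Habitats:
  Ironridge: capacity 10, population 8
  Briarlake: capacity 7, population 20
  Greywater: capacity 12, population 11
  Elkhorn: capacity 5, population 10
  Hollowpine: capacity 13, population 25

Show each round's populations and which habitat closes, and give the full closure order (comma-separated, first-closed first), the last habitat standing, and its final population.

Round 1: Briarlake=20 Elkhorn=10 Greywater=11 Hollowpine=25 Ironridge=8 → close Briarlake (overflow 13)
  20÷4 = 5 each, +1 to first 0
Round 2: Elkhorn=15 Greywater=16 Hollowpine=30 Ironridge=13 → close Hollowpine (overflow 17)
  30÷3 = 10 each, +1 to first 0
Round 3: Elkhorn=25 Greywater=26 Ironridge=23 → close Elkhorn (overflow 20)
  25÷2 = 12 each, +1 to first 1
Round 4: Greywater=39 Ironridge=35 → close Greywater (overflow 27)
  39÷1 = 39 each, +1 to first 0

Closure order: Briarlake, Hollowpine, Elkhorn, Greywater
Last habitat: Ironridge with 74 animals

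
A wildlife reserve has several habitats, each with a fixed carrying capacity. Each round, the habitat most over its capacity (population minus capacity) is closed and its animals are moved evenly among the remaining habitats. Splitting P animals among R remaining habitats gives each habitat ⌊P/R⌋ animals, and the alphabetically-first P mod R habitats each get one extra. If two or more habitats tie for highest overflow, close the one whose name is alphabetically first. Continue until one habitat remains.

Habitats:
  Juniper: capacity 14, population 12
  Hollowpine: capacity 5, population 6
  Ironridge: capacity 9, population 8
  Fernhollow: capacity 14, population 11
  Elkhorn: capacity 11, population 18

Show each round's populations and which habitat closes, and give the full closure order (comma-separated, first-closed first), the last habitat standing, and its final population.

Round 1: Elkhorn=18 Fernhollow=11 Hollowpine=6 Ironridge=8 Juniper=12 → close Elkhorn (overflow 7)
  18÷4 = 4 each, +1 to first 2
Round 2: Fernhollow=16 Hollowpine=11 Ironridge=12 Juniper=16 → close Hollowpine (overflow 6)
  11÷3 = 3 each, +1 to first 2
Round 3: Fernhollow=20 Ironridge=16 Juniper=19 → close Ironridge (overflow 7)
  16÷2 = 8 each, +1 to first 0
Round 4: Fernhollow=28 Juniper=27 → close Fernhollow (overflow 14)
  28÷1 = 28 each, +1 to first 0

Closure order: Elkhorn, Hollowpine, Ironridge, Fernhollow
Last habitat: Juniper with 55 animals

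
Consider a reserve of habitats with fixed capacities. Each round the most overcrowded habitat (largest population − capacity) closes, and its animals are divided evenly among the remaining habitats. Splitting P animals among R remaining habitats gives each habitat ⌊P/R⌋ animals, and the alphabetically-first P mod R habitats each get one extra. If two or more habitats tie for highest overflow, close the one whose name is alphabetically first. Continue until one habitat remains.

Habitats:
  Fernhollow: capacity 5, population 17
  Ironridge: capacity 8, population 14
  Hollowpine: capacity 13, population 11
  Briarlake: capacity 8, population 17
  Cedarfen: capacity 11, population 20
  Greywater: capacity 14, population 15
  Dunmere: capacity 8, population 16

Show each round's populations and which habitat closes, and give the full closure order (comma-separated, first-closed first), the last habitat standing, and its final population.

Closure order: Fernhollow, Briarlake, Cedarfen, Dunmere, Ironridge, Greywater
Last habitat: Hollowpine with 110 animals

Round 1: Briarlake=17 Cedarfen=20 Dunmere=16 Fernhollow=17 Greywater=15 Hollowpine=11 Ironridge=14 → close Fernhollow (overflow 12)
  17÷6 = 2 each, +1 to first 5
Round 2: Briarlake=20 Cedarfen=23 Dunmere=19 Greywater=18 Hollowpine=14 Ironridge=16 → close Briarlake (overflow 12)
  20÷5 = 4 each, +1 to first 0
Round 3: Cedarfen=27 Dunmere=23 Greywater=22 Hollowpine=18 Ironridge=20 → close Cedarfen (overflow 16)
  27÷4 = 6 each, +1 to first 3
Round 4: Dunmere=30 Greywater=29 Hollowpine=25 Ironridge=26 → close Dunmere (overflow 22)
  30÷3 = 10 each, +1 to first 0
Round 5: Greywater=39 Hollowpine=35 Ironridge=36 → close Ironridge (overflow 28)
  36÷2 = 18 each, +1 to first 0
Round 6: Greywater=57 Hollowpine=53 → close Greywater (overflow 43)
  57÷1 = 57 each, +1 to first 0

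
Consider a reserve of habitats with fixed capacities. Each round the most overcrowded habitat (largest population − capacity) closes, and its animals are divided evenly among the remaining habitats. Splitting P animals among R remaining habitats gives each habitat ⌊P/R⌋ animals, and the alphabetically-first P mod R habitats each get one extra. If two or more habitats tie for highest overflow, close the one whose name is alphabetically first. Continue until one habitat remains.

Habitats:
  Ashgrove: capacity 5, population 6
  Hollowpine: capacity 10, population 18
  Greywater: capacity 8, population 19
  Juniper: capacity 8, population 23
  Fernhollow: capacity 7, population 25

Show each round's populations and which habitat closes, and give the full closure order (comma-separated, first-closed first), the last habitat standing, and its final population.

Closure order: Fernhollow, Juniper, Greywater, Hollowpine
Last habitat: Ashgrove with 91 animals

Round 1: Ashgrove=6 Fernhollow=25 Greywater=19 Hollowpine=18 Juniper=23 → close Fernhollow (overflow 18)
  25÷4 = 6 each, +1 to first 1
Round 2: Ashgrove=13 Greywater=25 Hollowpine=24 Juniper=29 → close Juniper (overflow 21)
  29÷3 = 9 each, +1 to first 2
Round 3: Ashgrove=23 Greywater=35 Hollowpine=33 → close Greywater (overflow 27)
  35÷2 = 17 each, +1 to first 1
Round 4: Ashgrove=41 Hollowpine=50 → close Hollowpine (overflow 40)
  50÷1 = 50 each, +1 to first 0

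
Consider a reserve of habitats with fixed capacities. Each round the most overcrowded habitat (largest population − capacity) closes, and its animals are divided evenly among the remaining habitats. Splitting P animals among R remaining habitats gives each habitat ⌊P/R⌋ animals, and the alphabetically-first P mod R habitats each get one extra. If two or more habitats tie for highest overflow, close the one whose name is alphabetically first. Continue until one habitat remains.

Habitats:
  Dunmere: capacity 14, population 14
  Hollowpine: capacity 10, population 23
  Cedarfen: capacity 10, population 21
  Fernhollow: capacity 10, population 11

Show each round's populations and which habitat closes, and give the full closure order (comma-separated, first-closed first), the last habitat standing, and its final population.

Round 1: Cedarfen=21 Dunmere=14 Fernhollow=11 Hollowpine=23 → close Hollowpine (overflow 13)
  23÷3 = 7 each, +1 to first 2
Round 2: Cedarfen=29 Dunmere=22 Fernhollow=18 → close Cedarfen (overflow 19)
  29÷2 = 14 each, +1 to first 1
Round 3: Dunmere=37 Fernhollow=32 → close Dunmere (overflow 23)
  37÷1 = 37 each, +1 to first 0

Closure order: Hollowpine, Cedarfen, Dunmere
Last habitat: Fernhollow with 69 animals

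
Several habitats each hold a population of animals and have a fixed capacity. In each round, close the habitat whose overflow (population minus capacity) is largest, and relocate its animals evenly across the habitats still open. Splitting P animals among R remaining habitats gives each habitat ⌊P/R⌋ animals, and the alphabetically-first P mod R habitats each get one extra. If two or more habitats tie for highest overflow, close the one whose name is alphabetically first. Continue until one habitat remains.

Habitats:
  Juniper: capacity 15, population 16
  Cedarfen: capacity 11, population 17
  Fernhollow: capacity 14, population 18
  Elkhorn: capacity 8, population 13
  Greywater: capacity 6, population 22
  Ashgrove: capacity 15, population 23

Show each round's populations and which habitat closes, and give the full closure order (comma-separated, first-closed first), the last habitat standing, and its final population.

Closure order: Greywater, Ashgrove, Cedarfen, Elkhorn, Fernhollow
Last habitat: Juniper with 109 animals

Round 1: Ashgrove=23 Cedarfen=17 Elkhorn=13 Fernhollow=18 Greywater=22 Juniper=16 → close Greywater (overflow 16)
  22÷5 = 4 each, +1 to first 2
Round 2: Ashgrove=28 Cedarfen=22 Elkhorn=17 Fernhollow=22 Juniper=20 → close Ashgrove (overflow 13)
  28÷4 = 7 each, +1 to first 0
Round 3: Cedarfen=29 Elkhorn=24 Fernhollow=29 Juniper=27 → close Cedarfen (overflow 18)
  29÷3 = 9 each, +1 to first 2
Round 4: Elkhorn=34 Fernhollow=39 Juniper=36 → close Elkhorn (overflow 26)
  34÷2 = 17 each, +1 to first 0
Round 5: Fernhollow=56 Juniper=53 → close Fernhollow (overflow 42)
  56÷1 = 56 each, +1 to first 0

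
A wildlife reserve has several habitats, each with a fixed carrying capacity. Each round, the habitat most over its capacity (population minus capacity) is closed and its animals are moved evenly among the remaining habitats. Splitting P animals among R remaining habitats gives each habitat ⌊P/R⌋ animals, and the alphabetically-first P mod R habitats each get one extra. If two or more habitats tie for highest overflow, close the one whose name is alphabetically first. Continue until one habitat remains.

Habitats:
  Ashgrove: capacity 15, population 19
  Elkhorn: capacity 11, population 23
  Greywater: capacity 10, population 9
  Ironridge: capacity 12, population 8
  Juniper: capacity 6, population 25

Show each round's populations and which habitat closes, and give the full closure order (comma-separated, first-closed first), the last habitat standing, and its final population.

Round 1: Ashgrove=19 Elkhorn=23 Greywater=9 Ironridge=8 Juniper=25 → close Juniper (overflow 19)
  25÷4 = 6 each, +1 to first 1
Round 2: Ashgrove=26 Elkhorn=29 Greywater=15 Ironridge=14 → close Elkhorn (overflow 18)
  29÷3 = 9 each, +1 to first 2
Round 3: Ashgrove=36 Greywater=25 Ironridge=23 → close Ashgrove (overflow 21)
  36÷2 = 18 each, +1 to first 0
Round 4: Greywater=43 Ironridge=41 → close Greywater (overflow 33)
  43÷1 = 43 each, +1 to first 0

Closure order: Juniper, Elkhorn, Ashgrove, Greywater
Last habitat: Ironridge with 84 animals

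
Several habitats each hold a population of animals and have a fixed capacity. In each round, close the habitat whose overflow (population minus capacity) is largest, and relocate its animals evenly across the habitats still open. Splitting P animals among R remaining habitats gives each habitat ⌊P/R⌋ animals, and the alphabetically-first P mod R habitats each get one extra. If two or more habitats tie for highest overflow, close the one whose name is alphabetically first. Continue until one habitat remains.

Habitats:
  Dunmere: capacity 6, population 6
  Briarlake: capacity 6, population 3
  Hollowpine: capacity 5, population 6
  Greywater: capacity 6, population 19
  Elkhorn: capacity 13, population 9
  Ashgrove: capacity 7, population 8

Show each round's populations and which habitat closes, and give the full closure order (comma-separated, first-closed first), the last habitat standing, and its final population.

Closure order: Greywater, Ashgrove, Dunmere, Hollowpine, Briarlake
Last habitat: Elkhorn with 51 animals

Round 1: Ashgrove=8 Briarlake=3 Dunmere=6 Elkhorn=9 Greywater=19 Hollowpine=6 → close Greywater (overflow 13)
  19÷5 = 3 each, +1 to first 4
Round 2: Ashgrove=12 Briarlake=7 Dunmere=10 Elkhorn=13 Hollowpine=9 → close Ashgrove (overflow 5)
  12÷4 = 3 each, +1 to first 0
Round 3: Briarlake=10 Dunmere=13 Elkhorn=16 Hollowpine=12 → close Dunmere (overflow 7)
  13÷3 = 4 each, +1 to first 1
Round 4: Briarlake=15 Elkhorn=20 Hollowpine=16 → close Hollowpine (overflow 11)
  16÷2 = 8 each, +1 to first 0
Round 5: Briarlake=23 Elkhorn=28 → close Briarlake (overflow 17)
  23÷1 = 23 each, +1 to first 0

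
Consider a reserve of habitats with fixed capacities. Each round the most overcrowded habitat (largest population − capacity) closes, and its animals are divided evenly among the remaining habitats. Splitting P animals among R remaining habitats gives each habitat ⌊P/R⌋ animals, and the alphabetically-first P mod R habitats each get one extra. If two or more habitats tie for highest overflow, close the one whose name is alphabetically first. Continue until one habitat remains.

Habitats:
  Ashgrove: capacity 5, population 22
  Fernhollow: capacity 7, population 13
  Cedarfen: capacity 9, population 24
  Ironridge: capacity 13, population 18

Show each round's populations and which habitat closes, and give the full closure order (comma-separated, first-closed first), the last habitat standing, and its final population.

Round 1: Ashgrove=22 Cedarfen=24 Fernhollow=13 Ironridge=18 → close Ashgrove (overflow 17)
  22÷3 = 7 each, +1 to first 1
Round 2: Cedarfen=32 Fernhollow=20 Ironridge=25 → close Cedarfen (overflow 23)
  32÷2 = 16 each, +1 to first 0
Round 3: Fernhollow=36 Ironridge=41 → close Fernhollow (overflow 29)
  36÷1 = 36 each, +1 to first 0

Closure order: Ashgrove, Cedarfen, Fernhollow
Last habitat: Ironridge with 77 animals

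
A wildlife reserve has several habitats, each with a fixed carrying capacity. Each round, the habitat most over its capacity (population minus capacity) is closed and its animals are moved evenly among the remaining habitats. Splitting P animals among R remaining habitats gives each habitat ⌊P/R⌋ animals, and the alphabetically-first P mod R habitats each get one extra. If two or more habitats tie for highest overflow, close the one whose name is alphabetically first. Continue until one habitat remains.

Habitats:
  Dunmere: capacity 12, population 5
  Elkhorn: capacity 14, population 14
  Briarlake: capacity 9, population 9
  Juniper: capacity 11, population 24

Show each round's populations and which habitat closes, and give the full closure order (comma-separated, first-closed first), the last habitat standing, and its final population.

Closure order: Juniper, Briarlake, Elkhorn
Last habitat: Dunmere with 52 animals

Round 1: Briarlake=9 Dunmere=5 Elkhorn=14 Juniper=24 → close Juniper (overflow 13)
  24÷3 = 8 each, +1 to first 0
Round 2: Briarlake=17 Dunmere=13 Elkhorn=22 → close Briarlake (overflow 8)
  17÷2 = 8 each, +1 to first 1
Round 3: Dunmere=22 Elkhorn=30 → close Elkhorn (overflow 16)
  30÷1 = 30 each, +1 to first 0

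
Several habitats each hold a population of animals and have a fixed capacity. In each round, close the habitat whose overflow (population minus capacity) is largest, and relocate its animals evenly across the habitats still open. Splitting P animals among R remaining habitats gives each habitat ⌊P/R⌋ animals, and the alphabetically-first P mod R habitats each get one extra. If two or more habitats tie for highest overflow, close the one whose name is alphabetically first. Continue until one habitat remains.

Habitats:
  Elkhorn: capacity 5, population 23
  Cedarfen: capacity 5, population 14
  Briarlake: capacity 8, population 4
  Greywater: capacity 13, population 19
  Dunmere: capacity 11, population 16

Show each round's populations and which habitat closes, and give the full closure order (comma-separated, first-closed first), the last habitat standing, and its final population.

Round 1: Briarlake=4 Cedarfen=14 Dunmere=16 Elkhorn=23 Greywater=19 → close Elkhorn (overflow 18)
  23÷4 = 5 each, +1 to first 3
Round 2: Briarlake=10 Cedarfen=20 Dunmere=22 Greywater=24 → close Cedarfen (overflow 15)
  20÷3 = 6 each, +1 to first 2
Round 3: Briarlake=17 Dunmere=29 Greywater=30 → close Dunmere (overflow 18)
  29÷2 = 14 each, +1 to first 1
Round 4: Briarlake=32 Greywater=44 → close Greywater (overflow 31)
  44÷1 = 44 each, +1 to first 0

Closure order: Elkhorn, Cedarfen, Dunmere, Greywater
Last habitat: Briarlake with 76 animals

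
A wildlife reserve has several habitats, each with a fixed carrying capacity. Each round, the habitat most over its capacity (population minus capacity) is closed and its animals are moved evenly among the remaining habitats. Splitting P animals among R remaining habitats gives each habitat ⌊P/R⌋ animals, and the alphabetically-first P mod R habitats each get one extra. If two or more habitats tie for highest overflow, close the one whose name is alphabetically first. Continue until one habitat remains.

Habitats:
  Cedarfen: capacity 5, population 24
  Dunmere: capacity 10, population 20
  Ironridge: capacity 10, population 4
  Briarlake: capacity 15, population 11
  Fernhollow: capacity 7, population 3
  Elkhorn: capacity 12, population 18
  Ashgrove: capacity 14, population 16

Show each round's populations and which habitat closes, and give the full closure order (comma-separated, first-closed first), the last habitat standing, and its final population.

Closure order: Cedarfen, Dunmere, Elkhorn, Ashgrove, Briarlake, Fernhollow
Last habitat: Ironridge with 96 animals

Round 1: Ashgrove=16 Briarlake=11 Cedarfen=24 Dunmere=20 Elkhorn=18 Fernhollow=3 Ironridge=4 → close Cedarfen (overflow 19)
  24÷6 = 4 each, +1 to first 0
Round 2: Ashgrove=20 Briarlake=15 Dunmere=24 Elkhorn=22 Fernhollow=7 Ironridge=8 → close Dunmere (overflow 14)
  24÷5 = 4 each, +1 to first 4
Round 3: Ashgrove=25 Briarlake=20 Elkhorn=27 Fernhollow=12 Ironridge=12 → close Elkhorn (overflow 15)
  27÷4 = 6 each, +1 to first 3
Round 4: Ashgrove=32 Briarlake=27 Fernhollow=19 Ironridge=18 → close Ashgrove (overflow 18)
  32÷3 = 10 each, +1 to first 2
Round 5: Briarlake=38 Fernhollow=30 Ironridge=28 → close Briarlake (overflow 23)
  38÷2 = 19 each, +1 to first 0
Round 6: Fernhollow=49 Ironridge=47 → close Fernhollow (overflow 42)
  49÷1 = 49 each, +1 to first 0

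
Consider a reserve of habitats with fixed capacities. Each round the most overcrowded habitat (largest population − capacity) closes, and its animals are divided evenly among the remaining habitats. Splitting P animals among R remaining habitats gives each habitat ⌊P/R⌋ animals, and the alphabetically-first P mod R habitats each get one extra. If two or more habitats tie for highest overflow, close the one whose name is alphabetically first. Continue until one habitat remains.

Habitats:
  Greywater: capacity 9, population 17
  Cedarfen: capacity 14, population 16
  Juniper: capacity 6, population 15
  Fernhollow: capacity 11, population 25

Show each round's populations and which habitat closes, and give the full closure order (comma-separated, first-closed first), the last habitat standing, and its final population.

Round 1: Cedarfen=16 Fernhollow=25 Greywater=17 Juniper=15 → close Fernhollow (overflow 14)
  25÷3 = 8 each, +1 to first 1
Round 2: Cedarfen=25 Greywater=25 Juniper=23 → close Juniper (overflow 17)
  23÷2 = 11 each, +1 to first 1
Round 3: Cedarfen=37 Greywater=36 → close Greywater (overflow 27)
  36÷1 = 36 each, +1 to first 0

Closure order: Fernhollow, Juniper, Greywater
Last habitat: Cedarfen with 73 animals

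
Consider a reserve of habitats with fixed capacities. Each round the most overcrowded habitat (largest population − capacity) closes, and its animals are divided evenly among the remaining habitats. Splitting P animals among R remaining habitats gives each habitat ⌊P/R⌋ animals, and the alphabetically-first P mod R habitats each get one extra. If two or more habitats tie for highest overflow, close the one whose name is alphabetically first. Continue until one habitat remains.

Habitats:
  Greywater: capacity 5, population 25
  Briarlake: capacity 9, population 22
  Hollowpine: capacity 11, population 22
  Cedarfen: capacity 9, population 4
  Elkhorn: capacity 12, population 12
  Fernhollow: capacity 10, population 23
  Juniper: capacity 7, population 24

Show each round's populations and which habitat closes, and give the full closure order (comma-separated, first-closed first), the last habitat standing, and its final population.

Closure order: Greywater, Juniper, Briarlake, Fernhollow, Hollowpine, Elkhorn
Last habitat: Cedarfen with 132 animals

Round 1: Briarlake=22 Cedarfen=4 Elkhorn=12 Fernhollow=23 Greywater=25 Hollowpine=22 Juniper=24 → close Greywater (overflow 20)
  25÷6 = 4 each, +1 to first 1
Round 2: Briarlake=27 Cedarfen=8 Elkhorn=16 Fernhollow=27 Hollowpine=26 Juniper=28 → close Juniper (overflow 21)
  28÷5 = 5 each, +1 to first 3
Round 3: Briarlake=33 Cedarfen=14 Elkhorn=22 Fernhollow=32 Hollowpine=31 → close Briarlake (overflow 24)
  33÷4 = 8 each, +1 to first 1
Round 4: Cedarfen=23 Elkhorn=30 Fernhollow=40 Hollowpine=39 → close Fernhollow (overflow 30)
  40÷3 = 13 each, +1 to first 1
Round 5: Cedarfen=37 Elkhorn=43 Hollowpine=52 → close Hollowpine (overflow 41)
  52÷2 = 26 each, +1 to first 0
Round 6: Cedarfen=63 Elkhorn=69 → close Elkhorn (overflow 57)
  69÷1 = 69 each, +1 to first 0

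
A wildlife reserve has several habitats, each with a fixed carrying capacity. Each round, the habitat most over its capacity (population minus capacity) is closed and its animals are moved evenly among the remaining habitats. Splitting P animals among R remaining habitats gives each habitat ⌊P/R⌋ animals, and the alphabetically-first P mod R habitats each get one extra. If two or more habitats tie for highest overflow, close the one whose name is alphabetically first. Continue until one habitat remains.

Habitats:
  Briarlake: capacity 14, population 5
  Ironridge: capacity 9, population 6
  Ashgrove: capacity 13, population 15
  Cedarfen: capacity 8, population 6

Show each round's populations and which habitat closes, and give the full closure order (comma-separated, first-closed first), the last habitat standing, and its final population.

Closure order: Ashgrove, Cedarfen, Ironridge
Last habitat: Briarlake with 32 animals

Round 1: Ashgrove=15 Briarlake=5 Cedarfen=6 Ironridge=6 → close Ashgrove (overflow 2)
  15÷3 = 5 each, +1 to first 0
Round 2: Briarlake=10 Cedarfen=11 Ironridge=11 → close Cedarfen (overflow 3)
  11÷2 = 5 each, +1 to first 1
Round 3: Briarlake=16 Ironridge=16 → close Ironridge (overflow 7)
  16÷1 = 16 each, +1 to first 0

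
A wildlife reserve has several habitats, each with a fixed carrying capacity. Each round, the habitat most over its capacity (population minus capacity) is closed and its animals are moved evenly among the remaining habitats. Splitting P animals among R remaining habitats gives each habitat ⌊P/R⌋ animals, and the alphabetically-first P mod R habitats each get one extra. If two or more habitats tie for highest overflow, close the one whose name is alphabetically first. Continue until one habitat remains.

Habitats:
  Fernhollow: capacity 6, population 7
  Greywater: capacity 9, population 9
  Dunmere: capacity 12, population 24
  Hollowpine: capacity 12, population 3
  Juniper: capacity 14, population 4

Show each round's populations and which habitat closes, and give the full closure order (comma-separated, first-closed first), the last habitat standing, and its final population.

Closure order: Dunmere, Fernhollow, Greywater, Hollowpine
Last habitat: Juniper with 47 animals

Round 1: Dunmere=24 Fernhollow=7 Greywater=9 Hollowpine=3 Juniper=4 → close Dunmere (overflow 12)
  24÷4 = 6 each, +1 to first 0
Round 2: Fernhollow=13 Greywater=15 Hollowpine=9 Juniper=10 → close Fernhollow (overflow 7)
  13÷3 = 4 each, +1 to first 1
Round 3: Greywater=20 Hollowpine=13 Juniper=14 → close Greywater (overflow 11)
  20÷2 = 10 each, +1 to first 0
Round 4: Hollowpine=23 Juniper=24 → close Hollowpine (overflow 11)
  23÷1 = 23 each, +1 to first 0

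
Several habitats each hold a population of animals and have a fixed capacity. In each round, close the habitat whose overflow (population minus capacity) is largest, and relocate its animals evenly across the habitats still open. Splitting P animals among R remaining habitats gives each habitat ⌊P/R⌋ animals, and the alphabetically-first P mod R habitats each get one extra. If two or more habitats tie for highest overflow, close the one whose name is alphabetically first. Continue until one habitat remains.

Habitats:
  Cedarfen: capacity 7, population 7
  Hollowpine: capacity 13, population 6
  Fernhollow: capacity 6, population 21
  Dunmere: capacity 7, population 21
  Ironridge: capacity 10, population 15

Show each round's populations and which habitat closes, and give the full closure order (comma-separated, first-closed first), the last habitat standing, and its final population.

Round 1: Cedarfen=7 Dunmere=21 Fernhollow=21 Hollowpine=6 Ironridge=15 → close Fernhollow (overflow 15)
  21÷4 = 5 each, +1 to first 1
Round 2: Cedarfen=13 Dunmere=26 Hollowpine=11 Ironridge=20 → close Dunmere (overflow 19)
  26÷3 = 8 each, +1 to first 2
Round 3: Cedarfen=22 Hollowpine=20 Ironridge=28 → close Ironridge (overflow 18)
  28÷2 = 14 each, +1 to first 0
Round 4: Cedarfen=36 Hollowpine=34 → close Cedarfen (overflow 29)
  36÷1 = 36 each, +1 to first 0

Closure order: Fernhollow, Dunmere, Ironridge, Cedarfen
Last habitat: Hollowpine with 70 animals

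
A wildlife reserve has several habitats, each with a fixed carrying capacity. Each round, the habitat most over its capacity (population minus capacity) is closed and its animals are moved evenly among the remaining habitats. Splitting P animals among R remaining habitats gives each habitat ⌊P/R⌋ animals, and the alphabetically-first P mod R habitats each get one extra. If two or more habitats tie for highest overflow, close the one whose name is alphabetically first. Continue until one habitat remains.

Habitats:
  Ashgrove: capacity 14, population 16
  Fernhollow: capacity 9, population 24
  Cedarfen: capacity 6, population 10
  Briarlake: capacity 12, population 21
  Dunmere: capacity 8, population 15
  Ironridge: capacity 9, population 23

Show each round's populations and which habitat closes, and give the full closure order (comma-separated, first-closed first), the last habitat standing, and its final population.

Closure order: Fernhollow, Ironridge, Briarlake, Dunmere, Cedarfen
Last habitat: Ashgrove with 109 animals

Round 1: Ashgrove=16 Briarlake=21 Cedarfen=10 Dunmere=15 Fernhollow=24 Ironridge=23 → close Fernhollow (overflow 15)
  24÷5 = 4 each, +1 to first 4
Round 2: Ashgrove=21 Briarlake=26 Cedarfen=15 Dunmere=20 Ironridge=27 → close Ironridge (overflow 18)
  27÷4 = 6 each, +1 to first 3
Round 3: Ashgrove=28 Briarlake=33 Cedarfen=22 Dunmere=26 → close Briarlake (overflow 21)
  33÷3 = 11 each, +1 to first 0
Round 4: Ashgrove=39 Cedarfen=33 Dunmere=37 → close Dunmere (overflow 29)
  37÷2 = 18 each, +1 to first 1
Round 5: Ashgrove=58 Cedarfen=51 → close Cedarfen (overflow 45)
  51÷1 = 51 each, +1 to first 0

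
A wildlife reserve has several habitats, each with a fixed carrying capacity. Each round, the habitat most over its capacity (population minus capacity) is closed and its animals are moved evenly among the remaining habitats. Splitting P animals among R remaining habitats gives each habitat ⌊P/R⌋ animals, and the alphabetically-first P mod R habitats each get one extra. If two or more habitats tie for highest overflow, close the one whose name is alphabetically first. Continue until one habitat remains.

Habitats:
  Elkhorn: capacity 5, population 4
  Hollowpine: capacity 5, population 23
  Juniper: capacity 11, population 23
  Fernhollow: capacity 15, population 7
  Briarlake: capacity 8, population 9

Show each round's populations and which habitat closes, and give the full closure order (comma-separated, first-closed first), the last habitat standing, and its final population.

Closure order: Hollowpine, Juniper, Briarlake, Elkhorn
Last habitat: Fernhollow with 66 animals

Round 1: Briarlake=9 Elkhorn=4 Fernhollow=7 Hollowpine=23 Juniper=23 → close Hollowpine (overflow 18)
  23÷4 = 5 each, +1 to first 3
Round 2: Briarlake=15 Elkhorn=10 Fernhollow=13 Juniper=28 → close Juniper (overflow 17)
  28÷3 = 9 each, +1 to first 1
Round 3: Briarlake=25 Elkhorn=19 Fernhollow=22 → close Briarlake (overflow 17)
  25÷2 = 12 each, +1 to first 1
Round 4: Elkhorn=32 Fernhollow=34 → close Elkhorn (overflow 27)
  32÷1 = 32 each, +1 to first 0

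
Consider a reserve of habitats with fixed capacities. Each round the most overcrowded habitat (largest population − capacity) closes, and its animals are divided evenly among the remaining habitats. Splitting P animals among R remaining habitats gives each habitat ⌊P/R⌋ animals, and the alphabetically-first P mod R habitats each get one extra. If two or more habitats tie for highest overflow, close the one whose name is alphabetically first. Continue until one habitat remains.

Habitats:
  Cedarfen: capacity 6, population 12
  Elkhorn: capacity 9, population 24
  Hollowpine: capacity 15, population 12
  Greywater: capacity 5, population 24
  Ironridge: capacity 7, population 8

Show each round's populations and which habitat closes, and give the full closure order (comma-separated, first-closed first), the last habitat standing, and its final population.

Round 1: Cedarfen=12 Elkhorn=24 Greywater=24 Hollowpine=12 Ironridge=8 → close Greywater (overflow 19)
  24÷4 = 6 each, +1 to first 0
Round 2: Cedarfen=18 Elkhorn=30 Hollowpine=18 Ironridge=14 → close Elkhorn (overflow 21)
  30÷3 = 10 each, +1 to first 0
Round 3: Cedarfen=28 Hollowpine=28 Ironridge=24 → close Cedarfen (overflow 22)
  28÷2 = 14 each, +1 to first 0
Round 4: Hollowpine=42 Ironridge=38 → close Ironridge (overflow 31)
  38÷1 = 38 each, +1 to first 0

Closure order: Greywater, Elkhorn, Cedarfen, Ironridge
Last habitat: Hollowpine with 80 animals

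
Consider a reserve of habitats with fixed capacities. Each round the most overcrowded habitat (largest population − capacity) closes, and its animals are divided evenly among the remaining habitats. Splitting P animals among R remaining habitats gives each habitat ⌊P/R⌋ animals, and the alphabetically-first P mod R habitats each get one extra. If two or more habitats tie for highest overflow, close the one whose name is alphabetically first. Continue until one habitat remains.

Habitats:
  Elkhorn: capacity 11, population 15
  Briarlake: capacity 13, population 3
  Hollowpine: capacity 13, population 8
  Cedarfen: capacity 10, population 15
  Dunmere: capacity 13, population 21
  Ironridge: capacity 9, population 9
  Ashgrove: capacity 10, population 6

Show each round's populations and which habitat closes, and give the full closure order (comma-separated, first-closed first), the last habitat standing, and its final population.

Closure order: Dunmere, Cedarfen, Elkhorn, Ironridge, Ashgrove, Hollowpine
Last habitat: Briarlake with 77 animals

Round 1: Ashgrove=6 Briarlake=3 Cedarfen=15 Dunmere=21 Elkhorn=15 Hollowpine=8 Ironridge=9 → close Dunmere (overflow 8)
  21÷6 = 3 each, +1 to first 3
Round 2: Ashgrove=10 Briarlake=7 Cedarfen=19 Elkhorn=18 Hollowpine=11 Ironridge=12 → close Cedarfen (overflow 9)
  19÷5 = 3 each, +1 to first 4
Round 3: Ashgrove=14 Briarlake=11 Elkhorn=22 Hollowpine=15 Ironridge=15 → close Elkhorn (overflow 11)
  22÷4 = 5 each, +1 to first 2
Round 4: Ashgrove=20 Briarlake=17 Hollowpine=20 Ironridge=20 → close Ironridge (overflow 11)
  20÷3 = 6 each, +1 to first 2
Round 5: Ashgrove=27 Briarlake=24 Hollowpine=26 → close Ashgrove (overflow 17)
  27÷2 = 13 each, +1 to first 1
Round 6: Briarlake=38 Hollowpine=39 → close Hollowpine (overflow 26)
  39÷1 = 39 each, +1 to first 0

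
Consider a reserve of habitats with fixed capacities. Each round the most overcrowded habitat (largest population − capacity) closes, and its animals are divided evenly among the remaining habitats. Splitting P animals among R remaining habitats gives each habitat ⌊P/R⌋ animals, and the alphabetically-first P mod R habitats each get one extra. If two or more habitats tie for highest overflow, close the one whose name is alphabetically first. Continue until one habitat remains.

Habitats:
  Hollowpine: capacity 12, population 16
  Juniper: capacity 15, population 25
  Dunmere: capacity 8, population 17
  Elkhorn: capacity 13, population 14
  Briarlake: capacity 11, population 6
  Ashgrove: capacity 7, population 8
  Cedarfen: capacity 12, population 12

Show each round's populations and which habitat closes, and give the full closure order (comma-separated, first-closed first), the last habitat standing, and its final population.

Round 1: Ashgrove=8 Briarlake=6 Cedarfen=12 Dunmere=17 Elkhorn=14 Hollowpine=16 Juniper=25 → close Juniper (overflow 10)
  25÷6 = 4 each, +1 to first 1
Round 2: Ashgrove=13 Briarlake=10 Cedarfen=16 Dunmere=21 Elkhorn=18 Hollowpine=20 → close Dunmere (overflow 13)
  21÷5 = 4 each, +1 to first 1
Round 3: Ashgrove=18 Briarlake=14 Cedarfen=20 Elkhorn=22 Hollowpine=24 → close Hollowpine (overflow 12)
  24÷4 = 6 each, +1 to first 0
Round 4: Ashgrove=24 Briarlake=20 Cedarfen=26 Elkhorn=28 → close Ashgrove (overflow 17)
  24÷3 = 8 each, +1 to first 0
Round 5: Briarlake=28 Cedarfen=34 Elkhorn=36 → close Elkhorn (overflow 23)
  36÷2 = 18 each, +1 to first 0
Round 6: Briarlake=46 Cedarfen=52 → close Cedarfen (overflow 40)
  52÷1 = 52 each, +1 to first 0

Closure order: Juniper, Dunmere, Hollowpine, Ashgrove, Elkhorn, Cedarfen
Last habitat: Briarlake with 98 animals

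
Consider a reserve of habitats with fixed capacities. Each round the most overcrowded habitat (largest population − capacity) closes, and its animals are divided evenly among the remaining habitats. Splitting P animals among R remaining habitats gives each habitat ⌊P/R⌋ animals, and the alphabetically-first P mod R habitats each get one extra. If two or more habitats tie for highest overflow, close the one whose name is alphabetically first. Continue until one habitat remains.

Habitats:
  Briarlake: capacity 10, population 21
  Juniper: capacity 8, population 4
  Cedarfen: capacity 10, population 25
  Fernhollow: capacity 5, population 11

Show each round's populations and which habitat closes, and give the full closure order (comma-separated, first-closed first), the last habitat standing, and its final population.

Round 1: Briarlake=21 Cedarfen=25 Fernhollow=11 Juniper=4 → close Cedarfen (overflow 15)
  25÷3 = 8 each, +1 to first 1
Round 2: Briarlake=30 Fernhollow=19 Juniper=12 → close Briarlake (overflow 20)
  30÷2 = 15 each, +1 to first 0
Round 3: Fernhollow=34 Juniper=27 → close Fernhollow (overflow 29)
  34÷1 = 34 each, +1 to first 0

Closure order: Cedarfen, Briarlake, Fernhollow
Last habitat: Juniper with 61 animals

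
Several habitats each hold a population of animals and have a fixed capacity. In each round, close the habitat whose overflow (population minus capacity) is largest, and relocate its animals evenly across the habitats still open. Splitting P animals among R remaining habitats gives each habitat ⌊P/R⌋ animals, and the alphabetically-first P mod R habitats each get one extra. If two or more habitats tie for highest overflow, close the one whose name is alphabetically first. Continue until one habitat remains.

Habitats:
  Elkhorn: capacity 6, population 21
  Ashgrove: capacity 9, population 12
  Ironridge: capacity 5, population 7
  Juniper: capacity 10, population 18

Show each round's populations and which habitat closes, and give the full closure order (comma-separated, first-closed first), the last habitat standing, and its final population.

Round 1: Ashgrove=12 Elkhorn=21 Ironridge=7 Juniper=18 → close Elkhorn (overflow 15)
  21÷3 = 7 each, +1 to first 0
Round 2: Ashgrove=19 Ironridge=14 Juniper=25 → close Juniper (overflow 15)
  25÷2 = 12 each, +1 to first 1
Round 3: Ashgrove=32 Ironridge=26 → close Ashgrove (overflow 23)
  32÷1 = 32 each, +1 to first 0

Closure order: Elkhorn, Juniper, Ashgrove
Last habitat: Ironridge with 58 animals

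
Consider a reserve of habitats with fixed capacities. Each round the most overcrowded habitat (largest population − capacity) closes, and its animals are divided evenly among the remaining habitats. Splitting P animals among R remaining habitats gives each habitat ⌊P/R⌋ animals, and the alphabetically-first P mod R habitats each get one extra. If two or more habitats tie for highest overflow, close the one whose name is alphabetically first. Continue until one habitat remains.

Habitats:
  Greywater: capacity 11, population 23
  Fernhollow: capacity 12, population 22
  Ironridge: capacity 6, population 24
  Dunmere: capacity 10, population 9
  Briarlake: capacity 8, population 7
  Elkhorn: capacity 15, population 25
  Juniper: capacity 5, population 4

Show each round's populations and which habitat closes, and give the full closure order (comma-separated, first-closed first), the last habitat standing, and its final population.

Round 1: Briarlake=7 Dunmere=9 Elkhorn=25 Fernhollow=22 Greywater=23 Ironridge=24 Juniper=4 → close Ironridge (overflow 18)
  24÷6 = 4 each, +1 to first 0
Round 2: Briarlake=11 Dunmere=13 Elkhorn=29 Fernhollow=26 Greywater=27 Juniper=8 → close Greywater (overflow 16)
  27÷5 = 5 each, +1 to first 2
Round 3: Briarlake=17 Dunmere=19 Elkhorn=34 Fernhollow=31 Juniper=13 → close Elkhorn (overflow 19)
  34÷4 = 8 each, +1 to first 2
Round 4: Briarlake=26 Dunmere=28 Fernhollow=39 Juniper=21 → close Fernhollow (overflow 27)
  39÷3 = 13 each, +1 to first 0
Round 5: Briarlake=39 Dunmere=41 Juniper=34 → close Briarlake (overflow 31)
  39÷2 = 19 each, +1 to first 1
Round 6: Dunmere=61 Juniper=53 → close Dunmere (overflow 51)
  61÷1 = 61 each, +1 to first 0

Closure order: Ironridge, Greywater, Elkhorn, Fernhollow, Briarlake, Dunmere
Last habitat: Juniper with 114 animals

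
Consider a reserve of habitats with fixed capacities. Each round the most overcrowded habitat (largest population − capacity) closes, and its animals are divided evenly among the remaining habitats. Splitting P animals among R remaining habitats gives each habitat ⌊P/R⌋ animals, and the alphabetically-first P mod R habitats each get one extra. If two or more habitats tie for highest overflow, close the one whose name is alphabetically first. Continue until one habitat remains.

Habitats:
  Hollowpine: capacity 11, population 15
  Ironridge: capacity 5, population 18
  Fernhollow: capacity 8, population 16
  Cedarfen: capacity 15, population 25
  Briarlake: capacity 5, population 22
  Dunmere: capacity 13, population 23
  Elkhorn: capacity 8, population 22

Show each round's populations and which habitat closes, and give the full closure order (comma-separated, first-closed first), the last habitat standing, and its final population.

Round 1: Briarlake=22 Cedarfen=25 Dunmere=23 Elkhorn=22 Fernhollow=16 Hollowpine=15 Ironridge=18 → close Briarlake (overflow 17)
  22÷6 = 3 each, +1 to first 4
Round 2: Cedarfen=29 Dunmere=27 Elkhorn=26 Fernhollow=20 Hollowpine=18 Ironridge=21 → close Elkhorn (overflow 18)
  26÷5 = 5 each, +1 to first 1
Round 3: Cedarfen=35 Dunmere=32 Fernhollow=25 Hollowpine=23 Ironridge=26 → close Ironridge (overflow 21)
  26÷4 = 6 each, +1 to first 2
Round 4: Cedarfen=42 Dunmere=39 Fernhollow=31 Hollowpine=29 → close Cedarfen (overflow 27)
  42÷3 = 14 each, +1 to first 0
Round 5: Dunmere=53 Fernhollow=45 Hollowpine=43 → close Dunmere (overflow 40)
  53÷2 = 26 each, +1 to first 1
Round 6: Fernhollow=72 Hollowpine=69 → close Fernhollow (overflow 64)
  72÷1 = 72 each, +1 to first 0

Closure order: Briarlake, Elkhorn, Ironridge, Cedarfen, Dunmere, Fernhollow
Last habitat: Hollowpine with 141 animals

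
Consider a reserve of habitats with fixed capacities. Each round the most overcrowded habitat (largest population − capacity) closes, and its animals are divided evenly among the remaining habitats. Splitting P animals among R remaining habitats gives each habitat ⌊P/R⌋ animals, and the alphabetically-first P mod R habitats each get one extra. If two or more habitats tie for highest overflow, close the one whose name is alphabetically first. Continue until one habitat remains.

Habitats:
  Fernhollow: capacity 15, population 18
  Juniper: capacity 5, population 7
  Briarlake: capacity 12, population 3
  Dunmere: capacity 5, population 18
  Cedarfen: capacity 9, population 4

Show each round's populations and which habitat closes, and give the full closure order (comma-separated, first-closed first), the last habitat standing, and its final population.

Round 1: Briarlake=3 Cedarfen=4 Dunmere=18 Fernhollow=18 Juniper=7 → close Dunmere (overflow 13)
  18÷4 = 4 each, +1 to first 2
Round 2: Briarlake=8 Cedarfen=9 Fernhollow=22 Juniper=11 → close Fernhollow (overflow 7)
  22÷3 = 7 each, +1 to first 1
Round 3: Briarlake=16 Cedarfen=16 Juniper=18 → close Juniper (overflow 13)
  18÷2 = 9 each, +1 to first 0
Round 4: Briarlake=25 Cedarfen=25 → close Cedarfen (overflow 16)
  25÷1 = 25 each, +1 to first 0

Closure order: Dunmere, Fernhollow, Juniper, Cedarfen
Last habitat: Briarlake with 50 animals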